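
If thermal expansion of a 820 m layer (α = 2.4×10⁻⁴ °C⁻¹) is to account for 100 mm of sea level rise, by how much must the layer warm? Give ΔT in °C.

ΔT = Δh/(αH) = 0.1 / (2.4×10⁻⁴ × 820) ≈ 0.5081 °C

0.508 °C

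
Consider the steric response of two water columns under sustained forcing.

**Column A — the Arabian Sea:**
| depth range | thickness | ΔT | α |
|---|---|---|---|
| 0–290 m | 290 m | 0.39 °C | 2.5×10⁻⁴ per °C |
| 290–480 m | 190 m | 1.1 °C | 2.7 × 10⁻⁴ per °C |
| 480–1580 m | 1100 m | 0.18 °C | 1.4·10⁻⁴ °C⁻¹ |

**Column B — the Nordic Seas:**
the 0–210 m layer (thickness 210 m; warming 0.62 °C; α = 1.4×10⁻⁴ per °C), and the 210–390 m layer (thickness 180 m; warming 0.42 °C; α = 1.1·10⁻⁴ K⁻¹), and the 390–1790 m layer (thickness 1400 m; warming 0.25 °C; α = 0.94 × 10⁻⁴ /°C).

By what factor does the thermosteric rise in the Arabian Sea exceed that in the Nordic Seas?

a factor of 1.9

A Layer 1: 2.5×10⁻⁴ × 290 × 0.39 = 0.028275 m
A 290–480 m: 1.1 × 190 × 2.7×10⁻⁴ = 0.05643 m
A Layer 3: 0.18 × 1100 × 1.4×10⁻⁴ = 0.02772 m
A total: 0.112425 m
B 0–210 m: 1.4×10⁻⁴ × 0.62 × 210 = 0.018228 m
B 210–390 m: 0.42 × 1.1×10⁻⁴ × 180 = 0.008316 m
B Layer 3: 1400 × 0.94×10⁻⁴ × 0.25 = 0.03290 m
B total: 0.059444 m
Ratio: 0.112425 / 0.059444 ≈ 1.891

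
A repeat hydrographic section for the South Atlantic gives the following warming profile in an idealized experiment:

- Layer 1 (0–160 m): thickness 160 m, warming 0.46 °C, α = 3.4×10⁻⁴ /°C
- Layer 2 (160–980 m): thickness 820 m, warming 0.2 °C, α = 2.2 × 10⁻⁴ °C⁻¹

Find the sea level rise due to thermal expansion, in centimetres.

6.11 cm of thermosteric rise

160 × 3.4×10⁻⁴ × 0.46 = 0.025024 m
0.2 × 2.2×10⁻⁴ × 820 = 0.03608 m
Δh = 0.025024 + 0.03608 = 0.061104 m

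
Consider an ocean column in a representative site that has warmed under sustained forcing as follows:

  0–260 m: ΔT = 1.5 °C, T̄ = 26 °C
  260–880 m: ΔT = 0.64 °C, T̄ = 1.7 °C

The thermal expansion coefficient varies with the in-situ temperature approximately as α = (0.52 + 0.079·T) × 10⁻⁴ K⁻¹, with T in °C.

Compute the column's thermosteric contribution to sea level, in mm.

Layer 1: α = (0.52 + 0.079×26)×10⁻⁴ = 2.574×10⁻⁴ K⁻¹
Layer 2: α = (0.52 + 0.079×1.7)×10⁻⁴ = 0.6543×10⁻⁴ K⁻¹
2.574×10⁻⁴ × 260 × 1.5 = 0.100386 m
260–880 m: 620 × 0.64 × 0.6543×10⁻⁴ = 0.025962624 m
Δh = 0.100386 + 0.025962624 = 0.126348624 m

Δh = 126 mm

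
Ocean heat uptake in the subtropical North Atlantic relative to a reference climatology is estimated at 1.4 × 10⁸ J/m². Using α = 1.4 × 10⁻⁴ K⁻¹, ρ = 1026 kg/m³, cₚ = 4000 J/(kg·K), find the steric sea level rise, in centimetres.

0.478 cm of thermosteric rise

Δh = αQ/(ρcₚ) = 1.4×10⁻⁴ × 1.4×10⁸ / (1026 × 4000) ≈ 0.0047758 m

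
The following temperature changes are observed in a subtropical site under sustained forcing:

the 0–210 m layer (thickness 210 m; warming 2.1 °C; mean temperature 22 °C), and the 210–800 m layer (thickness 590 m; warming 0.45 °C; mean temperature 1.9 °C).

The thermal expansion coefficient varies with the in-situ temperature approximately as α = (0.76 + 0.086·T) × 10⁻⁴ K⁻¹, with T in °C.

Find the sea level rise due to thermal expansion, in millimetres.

Layer 1: α = (0.76 + 0.086×22)×10⁻⁴ = 2.652×10⁻⁴ K⁻¹
Layer 2: α = (0.76 + 0.086×1.9)×10⁻⁴ = 0.9234×10⁻⁴ K⁻¹
2.652×10⁻⁴ × 210 × 2.1 = 0.1169532 m
0.45 × 590 × 0.9234×10⁻⁴ = 0.02451627 m
Δh = 0.1169532 + 0.02451627 = 0.14146947 m

Δh = 141 mm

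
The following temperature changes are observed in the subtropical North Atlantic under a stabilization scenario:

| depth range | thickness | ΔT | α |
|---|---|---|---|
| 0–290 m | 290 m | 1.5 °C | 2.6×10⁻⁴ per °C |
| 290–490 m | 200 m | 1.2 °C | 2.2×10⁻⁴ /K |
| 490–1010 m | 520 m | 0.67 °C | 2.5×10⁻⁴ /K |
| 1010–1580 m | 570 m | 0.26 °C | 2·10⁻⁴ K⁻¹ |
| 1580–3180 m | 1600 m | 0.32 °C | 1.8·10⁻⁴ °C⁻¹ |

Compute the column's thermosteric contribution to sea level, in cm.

0–290 m: 2.6×10⁻⁴ × 1.5 × 290 = 0.11310 m
Layer 2: 1.2 × 2.2×10⁻⁴ × 200 = 0.05280 m
Layer 3: 2.5×10⁻⁴ × 520 × 0.67 = 0.08710 m
Layer 4: 2×10⁻⁴ × 570 × 0.26 = 0.02964 m
1.8×10⁻⁴ × 1600 × 0.32 = 0.09216 m
Δh = 0.11310 + 0.05280 + 0.08710 + 0.02964 + 0.09216 = 0.37480 m

Δh ≈ 37.5 cm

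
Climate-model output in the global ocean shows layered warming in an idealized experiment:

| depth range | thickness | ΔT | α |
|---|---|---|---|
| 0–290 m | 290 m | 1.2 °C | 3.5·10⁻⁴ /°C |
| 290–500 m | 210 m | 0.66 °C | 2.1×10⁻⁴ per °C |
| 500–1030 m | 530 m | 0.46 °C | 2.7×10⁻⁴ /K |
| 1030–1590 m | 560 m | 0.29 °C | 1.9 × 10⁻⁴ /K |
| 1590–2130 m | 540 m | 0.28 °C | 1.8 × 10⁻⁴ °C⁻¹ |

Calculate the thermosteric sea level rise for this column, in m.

0–290 m: 1.2 × 290 × 3.5×10⁻⁴ = 0.12180 m
290–500 m: 0.66 × 210 × 2.1×10⁻⁴ = 0.029106 m
500–1030 m: 530 × 2.7×10⁻⁴ × 0.46 = 0.065826 m
Layer 4: 1.9×10⁻⁴ × 560 × 0.29 = 0.030856 m
Layer 5: 1.8×10⁻⁴ × 0.28 × 540 = 0.027216 m
Δh = 0.12180 + 0.029106 + 0.065826 + 0.030856 + 0.027216 = 0.274804 m

Δh ≈ 0.275 m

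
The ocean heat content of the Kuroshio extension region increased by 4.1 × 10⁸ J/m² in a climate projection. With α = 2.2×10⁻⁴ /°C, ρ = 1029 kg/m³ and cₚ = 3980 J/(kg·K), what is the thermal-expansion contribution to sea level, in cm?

2.20 cm

Δh = αQ/(ρcₚ) = 2.2×10⁻⁴ × 4.1×10⁸ / (1029 × 3980) ≈ 0.022025 m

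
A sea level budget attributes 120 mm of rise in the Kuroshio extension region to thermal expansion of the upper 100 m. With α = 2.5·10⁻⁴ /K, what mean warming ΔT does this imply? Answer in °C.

about 4.80 °C

ΔT = Δh/(αH) = 0.12 / (2.5×10⁻⁴ × 100) = 4.800 °C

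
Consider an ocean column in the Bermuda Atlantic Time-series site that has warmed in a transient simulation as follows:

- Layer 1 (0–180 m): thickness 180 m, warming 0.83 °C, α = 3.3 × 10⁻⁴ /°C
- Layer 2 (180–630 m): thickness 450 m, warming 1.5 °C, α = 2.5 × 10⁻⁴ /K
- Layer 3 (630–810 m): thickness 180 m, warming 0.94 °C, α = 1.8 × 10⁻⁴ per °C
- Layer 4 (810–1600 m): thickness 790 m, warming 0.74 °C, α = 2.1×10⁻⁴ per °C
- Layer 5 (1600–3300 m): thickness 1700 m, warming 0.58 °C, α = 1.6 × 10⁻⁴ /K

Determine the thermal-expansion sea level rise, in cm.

52.9 cm

0–180 m: 180 × 3.3×10⁻⁴ × 0.83 = 0.049302 m
1.5 × 450 × 2.5×10⁻⁴ = 0.16875 m
Layer 3: 1.8×10⁻⁴ × 0.94 × 180 = 0.030456 m
2.1×10⁻⁴ × 0.74 × 790 = 0.122766 m
1700 × 1.6×10⁻⁴ × 0.58 = 0.15776 m
Δh = 0.049302 + 0.16875 + 0.030456 + 0.122766 + 0.15776 = 0.529034 m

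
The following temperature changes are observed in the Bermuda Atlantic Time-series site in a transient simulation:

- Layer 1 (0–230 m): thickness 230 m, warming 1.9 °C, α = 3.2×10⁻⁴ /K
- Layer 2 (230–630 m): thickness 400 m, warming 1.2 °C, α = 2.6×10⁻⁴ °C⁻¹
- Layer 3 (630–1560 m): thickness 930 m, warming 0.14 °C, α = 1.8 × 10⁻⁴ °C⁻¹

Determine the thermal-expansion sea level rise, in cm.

28.8 cm

Layer 1: 1.9 × 230 × 3.2×10⁻⁴ = 0.13984 m
2.6×10⁻⁴ × 1.2 × 400 = 0.12480 m
0.14 × 930 × 1.8×10⁻⁴ = 0.023436 m
Δh = 0.13984 + 0.12480 + 0.023436 = 0.288076 m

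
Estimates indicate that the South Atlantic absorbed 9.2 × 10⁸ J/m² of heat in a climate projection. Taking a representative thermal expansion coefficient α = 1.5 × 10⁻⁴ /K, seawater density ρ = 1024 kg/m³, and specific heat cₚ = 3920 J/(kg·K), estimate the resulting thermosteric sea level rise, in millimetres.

Δh = αQ/(ρcₚ) = 1.5×10⁻⁴ × 9.2×10⁸ / (1024 × 3920) ≈ 0.034379 m

Δh = 34.4 mm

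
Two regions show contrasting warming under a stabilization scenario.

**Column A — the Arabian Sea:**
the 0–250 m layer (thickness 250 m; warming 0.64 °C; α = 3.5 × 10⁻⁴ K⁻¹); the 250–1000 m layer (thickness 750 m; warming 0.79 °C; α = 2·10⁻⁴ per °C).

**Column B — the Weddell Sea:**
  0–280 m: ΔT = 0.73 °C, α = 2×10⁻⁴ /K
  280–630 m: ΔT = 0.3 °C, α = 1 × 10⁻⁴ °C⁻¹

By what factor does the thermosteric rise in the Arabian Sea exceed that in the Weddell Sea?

3.4

A 3.5×10⁻⁴ × 0.64 × 250 = 0.05600 m
A 750 × 0.79 × 2×10⁻⁴ = 0.11850 m
A total: 0.17450 m
B 0–280 m: 280 × 0.73 × 2×10⁻⁴ = 0.04088 m
B Layer 2: 1×10⁻⁴ × 0.3 × 350 = 0.01050 m
B total: 0.05138 m
Ratio: 0.17450 / 0.05138 ≈ 3.396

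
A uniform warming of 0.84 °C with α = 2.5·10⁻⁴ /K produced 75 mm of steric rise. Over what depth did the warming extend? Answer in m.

H = Δh/(αΔT) = 0.075 / (2.5×10⁻⁴ × 0.84) ≈ 357.1 m

about 357 m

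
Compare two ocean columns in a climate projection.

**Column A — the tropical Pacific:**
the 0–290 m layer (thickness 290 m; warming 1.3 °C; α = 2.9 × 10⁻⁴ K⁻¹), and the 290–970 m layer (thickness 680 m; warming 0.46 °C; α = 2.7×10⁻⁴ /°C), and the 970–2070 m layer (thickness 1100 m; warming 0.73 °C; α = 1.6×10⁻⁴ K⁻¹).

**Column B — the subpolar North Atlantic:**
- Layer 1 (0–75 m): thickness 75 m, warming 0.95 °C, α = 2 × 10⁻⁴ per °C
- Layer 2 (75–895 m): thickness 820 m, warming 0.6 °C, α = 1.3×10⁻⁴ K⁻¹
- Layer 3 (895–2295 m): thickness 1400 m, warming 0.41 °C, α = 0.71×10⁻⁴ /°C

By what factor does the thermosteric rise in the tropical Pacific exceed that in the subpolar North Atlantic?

2.71

A 290 × 2.9×10⁻⁴ × 1.3 = 0.10933 m
A 290–970 m: 2.7×10⁻⁴ × 0.46 × 680 = 0.084456 m
A Layer 3: 0.73 × 1100 × 1.6×10⁻⁴ = 0.12848 m
A total: 0.322266 m
B Layer 1: 2×10⁻⁴ × 0.95 × 75 = 0.01425 m
B Layer 2: 1.3×10⁻⁴ × 820 × 0.6 = 0.06396 m
B 895–2295 m: 1400 × 0.71×10⁻⁴ × 0.41 = 0.040754 m
B total: 0.118964 m
Ratio: 0.322266 / 0.118964 ≈ 2.709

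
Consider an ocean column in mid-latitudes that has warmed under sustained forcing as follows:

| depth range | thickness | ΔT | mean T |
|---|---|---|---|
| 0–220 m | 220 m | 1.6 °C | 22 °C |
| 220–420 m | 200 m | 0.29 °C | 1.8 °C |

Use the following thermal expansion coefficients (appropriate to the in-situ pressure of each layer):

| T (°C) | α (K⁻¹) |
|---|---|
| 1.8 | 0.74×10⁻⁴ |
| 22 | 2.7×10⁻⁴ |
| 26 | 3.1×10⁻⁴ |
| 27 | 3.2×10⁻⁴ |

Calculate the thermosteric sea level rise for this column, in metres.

Layer 1 at 22 °C → α = 2.7×10⁻⁴ K⁻¹
Layer 2 at 1.8 °C → α = 0.74×10⁻⁴ K⁻¹
220 × 1.6 × 2.7×10⁻⁴ = 0.09504 m
0.29 × 200 × 0.74×10⁻⁴ = 0.004292 m
Δh = 0.09504 + 0.004292 = 0.099332 m ≈ 0.0993 m

Δh = 0.0993 m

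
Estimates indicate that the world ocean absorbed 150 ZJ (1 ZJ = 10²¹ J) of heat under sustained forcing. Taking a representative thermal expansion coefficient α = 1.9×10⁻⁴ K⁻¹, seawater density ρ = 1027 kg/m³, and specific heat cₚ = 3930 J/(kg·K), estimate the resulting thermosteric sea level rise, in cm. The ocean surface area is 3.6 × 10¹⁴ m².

1.96 cm of thermosteric rise

Per unit area: Q = 150×10²¹ / (3.6×10¹⁴) ≈ 4.167×10⁸ J/m²
Δh = αQ/(ρcₚ) = 1.9×10⁻⁴ × 4.167×10⁸ / (1027 × 3930) ≈ 0.019616 m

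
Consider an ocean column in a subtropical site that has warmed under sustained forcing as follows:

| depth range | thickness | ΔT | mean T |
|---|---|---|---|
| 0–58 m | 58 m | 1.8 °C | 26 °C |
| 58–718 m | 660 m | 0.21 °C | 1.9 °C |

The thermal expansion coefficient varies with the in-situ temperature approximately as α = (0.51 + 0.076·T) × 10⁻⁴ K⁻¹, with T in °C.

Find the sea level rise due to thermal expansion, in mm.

35.0 mm

Layer 1: α = (0.51 + 0.076×26)×10⁻⁴ = 2.486×10⁻⁴ K⁻¹
Layer 2: α = (0.51 + 0.076×1.9)×10⁻⁴ = 0.6544×10⁻⁴ K⁻¹
0–58 m: 2.486×10⁻⁴ × 58 × 1.8 = 0.02595384 m
0.6544×10⁻⁴ × 660 × 0.21 = 0.009069984 m
Δh = 0.02595384 + 0.009069984 = 0.035023824 m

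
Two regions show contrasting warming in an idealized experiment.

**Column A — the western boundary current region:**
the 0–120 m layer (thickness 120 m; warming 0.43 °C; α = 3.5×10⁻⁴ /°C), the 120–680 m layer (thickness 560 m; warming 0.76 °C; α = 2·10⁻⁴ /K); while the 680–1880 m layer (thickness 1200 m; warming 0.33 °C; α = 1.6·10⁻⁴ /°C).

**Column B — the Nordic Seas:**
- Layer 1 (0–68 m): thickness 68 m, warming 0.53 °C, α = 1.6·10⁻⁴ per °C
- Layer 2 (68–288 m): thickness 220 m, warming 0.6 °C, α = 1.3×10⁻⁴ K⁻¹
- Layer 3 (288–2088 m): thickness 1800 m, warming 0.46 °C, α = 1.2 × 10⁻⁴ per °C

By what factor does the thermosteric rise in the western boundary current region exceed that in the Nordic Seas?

A Layer 1: 120 × 3.5×10⁻⁴ × 0.43 = 0.01806 m
A Layer 2: 2×10⁻⁴ × 0.76 × 560 = 0.08512 m
A 1200 × 1.6×10⁻⁴ × 0.33 = 0.06336 m
A total: 0.16654 m
B 0–68 m: 0.53 × 1.6×10⁻⁴ × 68 = 0.0057664 m
B 68–288 m: 1.3×10⁻⁴ × 220 × 0.6 = 0.01716 m
B 1800 × 0.46 × 1.2×10⁻⁴ = 0.09936 m
B total: 0.1222864 m
Ratio: 0.16654 / 0.1222864 ≈ 1.362

≈ 1.36×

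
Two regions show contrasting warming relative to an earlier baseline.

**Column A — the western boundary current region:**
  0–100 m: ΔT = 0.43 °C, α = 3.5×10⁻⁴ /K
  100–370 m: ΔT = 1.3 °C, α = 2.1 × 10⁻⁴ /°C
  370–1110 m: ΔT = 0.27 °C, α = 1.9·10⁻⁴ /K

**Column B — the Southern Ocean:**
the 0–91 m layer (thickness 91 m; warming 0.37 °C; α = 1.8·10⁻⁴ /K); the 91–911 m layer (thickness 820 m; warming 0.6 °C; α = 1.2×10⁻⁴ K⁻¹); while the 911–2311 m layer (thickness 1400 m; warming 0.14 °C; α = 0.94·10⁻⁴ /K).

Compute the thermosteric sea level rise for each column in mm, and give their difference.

A: 130 mm; B: 84 mm; difference 43 mm

A 0–100 m: 100 × 3.5×10⁻⁴ × 0.43 = 0.01505 m
A 100–370 m: 270 × 1.3 × 2.1×10⁻⁴ = 0.07371 m
A 740 × 0.27 × 1.9×10⁻⁴ = 0.037962 m
A total: 0.126722 m
B Layer 1: 91 × 0.37 × 1.8×10⁻⁴ = 0.0060606 m
B 1.2×10⁻⁴ × 0.6 × 820 = 0.05904 m
B Layer 3: 0.14 × 0.94×10⁻⁴ × 1400 = 0.018424 m
B total: 0.0835246 m
Difference: 0.126722 − 0.0835246 = 0.0431974 m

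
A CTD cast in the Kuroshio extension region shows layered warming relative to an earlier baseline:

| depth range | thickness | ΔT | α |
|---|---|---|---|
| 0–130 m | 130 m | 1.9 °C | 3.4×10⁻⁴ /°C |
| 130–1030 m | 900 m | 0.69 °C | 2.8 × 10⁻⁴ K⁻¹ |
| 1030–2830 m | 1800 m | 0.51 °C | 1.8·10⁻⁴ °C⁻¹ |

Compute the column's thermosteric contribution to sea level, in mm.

Δh ≈ 423 mm

130 × 3.4×10⁻⁴ × 1.9 = 0.08398 m
2.8×10⁻⁴ × 0.69 × 900 = 0.17388 m
Layer 3: 0.51 × 1.8×10⁻⁴ × 1800 = 0.16524 m
Δh = 0.08398 + 0.17388 + 0.16524 = 0.42310 m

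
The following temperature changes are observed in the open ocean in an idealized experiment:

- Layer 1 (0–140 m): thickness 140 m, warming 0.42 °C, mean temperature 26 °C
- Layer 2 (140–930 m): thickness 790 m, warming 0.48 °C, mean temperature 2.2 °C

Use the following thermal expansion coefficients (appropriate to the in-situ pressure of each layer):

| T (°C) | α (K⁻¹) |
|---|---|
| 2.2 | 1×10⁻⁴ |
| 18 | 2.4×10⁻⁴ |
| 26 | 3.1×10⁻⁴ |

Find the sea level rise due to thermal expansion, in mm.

Δh ≈ 56.1 mm

Layer 1 at 26 °C → α = 3.1×10⁻⁴ K⁻¹
Layer 2 at 2.2 °C → α = 1×10⁻⁴ K⁻¹
Layer 1: 0.42 × 3.1×10⁻⁴ × 140 = 0.018228 m
Layer 2: 790 × 1×10⁻⁴ × 0.48 = 0.03792 m
Δh = 0.018228 + 0.03792 = 0.056148 m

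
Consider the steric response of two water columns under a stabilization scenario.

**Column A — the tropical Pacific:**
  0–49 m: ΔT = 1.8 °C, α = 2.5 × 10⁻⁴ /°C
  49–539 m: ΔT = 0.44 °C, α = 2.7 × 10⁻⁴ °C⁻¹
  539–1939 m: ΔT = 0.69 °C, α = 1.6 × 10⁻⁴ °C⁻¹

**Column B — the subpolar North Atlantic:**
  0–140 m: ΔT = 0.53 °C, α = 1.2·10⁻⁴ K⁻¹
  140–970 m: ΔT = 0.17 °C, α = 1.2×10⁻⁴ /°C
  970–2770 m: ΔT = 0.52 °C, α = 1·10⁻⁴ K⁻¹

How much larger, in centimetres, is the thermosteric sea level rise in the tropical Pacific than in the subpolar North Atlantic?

A 0–49 m: 2.5×10⁻⁴ × 49 × 1.8 = 0.02205 m
A 49–539 m: 0.44 × 490 × 2.7×10⁻⁴ = 0.058212 m
A 1400 × 1.6×10⁻⁴ × 0.69 = 0.15456 m
A total: 0.234822 m
B 0–140 m: 0.53 × 140 × 1.2×10⁻⁴ = 0.008904 m
B Layer 2: 0.17 × 1.2×10⁻⁴ × 830 = 0.016932 m
B 0.52 × 1800 × 1×10⁻⁴ = 0.09360 m
B total: 0.119436 m
Difference: 0.234822 − 0.119436 = 0.115386 m

11.5 cm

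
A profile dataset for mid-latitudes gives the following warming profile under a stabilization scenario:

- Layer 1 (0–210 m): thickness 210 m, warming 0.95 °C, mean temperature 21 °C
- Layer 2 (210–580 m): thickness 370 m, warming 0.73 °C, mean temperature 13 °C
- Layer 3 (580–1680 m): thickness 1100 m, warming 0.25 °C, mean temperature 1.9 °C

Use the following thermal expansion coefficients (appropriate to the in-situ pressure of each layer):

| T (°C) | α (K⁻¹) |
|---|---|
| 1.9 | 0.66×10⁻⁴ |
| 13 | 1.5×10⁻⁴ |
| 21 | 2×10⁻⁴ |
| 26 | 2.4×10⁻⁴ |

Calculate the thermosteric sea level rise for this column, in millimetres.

Layer 1 at 21 °C → α = 2×10⁻⁴ K⁻¹
Layer 2 at 13 °C → α = 1.5×10⁻⁴ K⁻¹
Layer 3 at 1.9 °C → α = 0.66×10⁻⁴ K⁻¹
0–210 m: 210 × 2×10⁻⁴ × 0.95 = 0.03990 m
210–580 m: 1.5×10⁻⁴ × 0.73 × 370 = 0.040515 m
Layer 3: 0.66×10⁻⁴ × 1100 × 0.25 = 0.01815 m
Δh = 0.03990 + 0.040515 + 0.01815 = 0.098565 m ≈ 99 mm

Δh = 99 mm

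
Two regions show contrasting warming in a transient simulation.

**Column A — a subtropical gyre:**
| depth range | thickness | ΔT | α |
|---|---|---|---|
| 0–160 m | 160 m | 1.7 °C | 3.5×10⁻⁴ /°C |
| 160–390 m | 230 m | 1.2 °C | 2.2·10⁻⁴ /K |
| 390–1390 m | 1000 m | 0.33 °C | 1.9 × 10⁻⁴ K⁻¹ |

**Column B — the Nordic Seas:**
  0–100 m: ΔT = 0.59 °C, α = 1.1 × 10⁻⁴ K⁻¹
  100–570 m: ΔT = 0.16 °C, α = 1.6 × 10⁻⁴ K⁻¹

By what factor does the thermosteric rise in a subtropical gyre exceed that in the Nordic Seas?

≈ 12×

A Layer 1: 3.5×10⁻⁴ × 1.7 × 160 = 0.09520 m
A 230 × 1.2 × 2.2×10⁻⁴ = 0.06072 m
A 390–1390 m: 1000 × 0.33 × 1.9×10⁻⁴ = 0.06270 m
A total: 0.21862 m
B 0–100 m: 100 × 1.1×10⁻⁴ × 0.59 = 0.00649 m
B 100–570 m: 470 × 0.16 × 1.6×10⁻⁴ = 0.012032 m
B total: 0.018522 m
Ratio: 0.21862 / 0.018522 ≈ 11.80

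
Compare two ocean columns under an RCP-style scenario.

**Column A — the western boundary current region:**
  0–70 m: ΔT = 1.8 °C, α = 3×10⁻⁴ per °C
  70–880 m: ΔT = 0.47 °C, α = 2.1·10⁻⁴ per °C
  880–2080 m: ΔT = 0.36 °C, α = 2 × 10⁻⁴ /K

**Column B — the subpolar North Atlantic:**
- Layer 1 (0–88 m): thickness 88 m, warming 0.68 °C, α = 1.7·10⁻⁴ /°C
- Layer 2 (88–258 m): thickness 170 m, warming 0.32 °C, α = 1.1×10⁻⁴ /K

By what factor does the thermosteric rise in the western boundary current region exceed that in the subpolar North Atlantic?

13

A 0–70 m: 70 × 3×10⁻⁴ × 1.8 = 0.03780 m
A Layer 2: 0.47 × 810 × 2.1×10⁻⁴ = 0.079947 m
A 880–2080 m: 2×10⁻⁴ × 1200 × 0.36 = 0.08640 m
A total: 0.204147 m
B Layer 1: 88 × 1.7×10⁻⁴ × 0.68 = 0.0101728 m
B 88–258 m: 1.1×10⁻⁴ × 170 × 0.32 = 0.005984 m
B total: 0.0161568 m
Ratio: 0.204147 / 0.0161568 ≈ 12.64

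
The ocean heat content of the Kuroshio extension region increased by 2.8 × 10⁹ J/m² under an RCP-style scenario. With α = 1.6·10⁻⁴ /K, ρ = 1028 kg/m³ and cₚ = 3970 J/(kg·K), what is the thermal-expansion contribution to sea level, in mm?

110 mm of thermosteric rise

Δh = αQ/(ρcₚ) = 1.6×10⁻⁴ × 2.8×10⁹ / (1028 × 3970) ≈ 0.10977 m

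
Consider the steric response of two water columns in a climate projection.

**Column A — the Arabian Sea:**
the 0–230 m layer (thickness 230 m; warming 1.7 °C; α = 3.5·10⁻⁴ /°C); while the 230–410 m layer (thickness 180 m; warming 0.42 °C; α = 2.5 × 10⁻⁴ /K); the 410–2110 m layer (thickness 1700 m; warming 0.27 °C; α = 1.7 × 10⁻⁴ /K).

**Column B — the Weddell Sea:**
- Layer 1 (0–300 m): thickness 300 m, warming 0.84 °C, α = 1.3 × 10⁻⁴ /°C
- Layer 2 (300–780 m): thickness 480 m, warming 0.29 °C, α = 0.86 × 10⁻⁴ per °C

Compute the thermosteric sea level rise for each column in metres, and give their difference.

A 0–230 m: 3.5×10⁻⁴ × 230 × 1.7 = 0.13685 m
A 0.42 × 180 × 2.5×10⁻⁴ = 0.01890 m
A 0.27 × 1.7×10⁻⁴ × 1700 = 0.07803 m
A total: 0.23378 m
B Layer 1: 1.3×10⁻⁴ × 0.84 × 300 = 0.03276 m
B Layer 2: 0.29 × 0.86×10⁻⁴ × 480 = 0.0119712 m
B total: 0.0447312 m
Difference: 0.23378 − 0.0447312 = 0.1890488 m

Δh_A ≈ 0.23 m, Δh_B ≈ 0.045 m; difference ≈ 0.19 m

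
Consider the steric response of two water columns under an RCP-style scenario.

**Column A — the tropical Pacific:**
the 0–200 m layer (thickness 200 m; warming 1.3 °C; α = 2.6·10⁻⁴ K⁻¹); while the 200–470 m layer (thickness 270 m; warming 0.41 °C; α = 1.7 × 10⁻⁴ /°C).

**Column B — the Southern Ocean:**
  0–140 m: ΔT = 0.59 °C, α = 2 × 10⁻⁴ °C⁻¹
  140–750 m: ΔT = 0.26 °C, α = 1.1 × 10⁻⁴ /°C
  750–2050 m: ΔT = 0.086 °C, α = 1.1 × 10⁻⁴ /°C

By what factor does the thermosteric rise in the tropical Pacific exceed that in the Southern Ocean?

A 1.3 × 200 × 2.6×10⁻⁴ = 0.06760 m
A 270 × 1.7×10⁻⁴ × 0.41 = 0.018819 m
A total: 0.086419 m
B 140 × 2×10⁻⁴ × 0.59 = 0.01652 m
B 140–750 m: 610 × 0.26 × 1.1×10⁻⁴ = 0.017446 m
B 1.1×10⁻⁴ × 1300 × 0.086 = 0.012298 m
B total: 0.046264 m
Ratio: 0.086419 / 0.046264 ≈ 1.868

a factor of 1.9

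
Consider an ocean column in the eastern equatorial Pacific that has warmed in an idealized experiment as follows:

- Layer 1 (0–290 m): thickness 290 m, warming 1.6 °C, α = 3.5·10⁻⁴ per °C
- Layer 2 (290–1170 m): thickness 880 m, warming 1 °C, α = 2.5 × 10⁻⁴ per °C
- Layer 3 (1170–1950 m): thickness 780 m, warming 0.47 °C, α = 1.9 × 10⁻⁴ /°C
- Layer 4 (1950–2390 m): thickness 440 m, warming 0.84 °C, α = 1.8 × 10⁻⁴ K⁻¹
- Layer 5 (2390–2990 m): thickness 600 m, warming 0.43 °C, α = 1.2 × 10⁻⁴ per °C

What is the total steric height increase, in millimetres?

Δh = 550 mm

0–290 m: 1.6 × 3.5×10⁻⁴ × 290 = 0.16240 m
290–1170 m: 2.5×10⁻⁴ × 880 × 1 = 0.22000 m
1.9×10⁻⁴ × 0.47 × 780 = 0.069654 m
Layer 4: 1.8×10⁻⁴ × 0.84 × 440 = 0.066528 m
2390–2990 m: 600 × 1.2×10⁻⁴ × 0.43 = 0.03096 m
Δh = 0.16240 + 0.22000 + 0.069654 + 0.066528 + 0.03096 = 0.549542 m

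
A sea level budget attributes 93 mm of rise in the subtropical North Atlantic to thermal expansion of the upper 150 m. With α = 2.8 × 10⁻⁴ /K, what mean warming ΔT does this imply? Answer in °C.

ΔT = Δh/(αH) = 0.093 / (2.8×10⁻⁴ × 150) ≈ 2.214 °C

2.21 °C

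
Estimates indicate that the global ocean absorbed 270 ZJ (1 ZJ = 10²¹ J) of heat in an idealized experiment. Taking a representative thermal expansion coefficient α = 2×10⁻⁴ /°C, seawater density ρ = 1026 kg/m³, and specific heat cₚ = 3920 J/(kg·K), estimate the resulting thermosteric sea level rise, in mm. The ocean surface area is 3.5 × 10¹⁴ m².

Per unit area: Q = 270×10²¹ / (3.5×10¹⁴) ≈ 7.714×10⁸ J/m²
Δh = αQ/(ρcₚ) = 2×10⁻⁴ × 7.714×10⁸ / (1026 × 3920) ≈ 0.03836 m

Δh = 38 mm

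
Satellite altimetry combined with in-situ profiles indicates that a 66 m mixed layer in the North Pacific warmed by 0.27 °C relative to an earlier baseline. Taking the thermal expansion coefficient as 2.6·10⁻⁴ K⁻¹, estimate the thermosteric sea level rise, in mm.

4.63 mm of thermosteric rise

Δh = αΔT·H = 2.6×10⁻⁴ × 0.27 × 66 = 0.0046332 m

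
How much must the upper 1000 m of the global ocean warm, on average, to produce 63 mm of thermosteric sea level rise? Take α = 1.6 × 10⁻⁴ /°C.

ΔT = Δh/(αH) = 0.063 / (1.6×10⁻⁴ × 1000) ≈ 0.3938 °C

ΔT ≈ 0.394 °C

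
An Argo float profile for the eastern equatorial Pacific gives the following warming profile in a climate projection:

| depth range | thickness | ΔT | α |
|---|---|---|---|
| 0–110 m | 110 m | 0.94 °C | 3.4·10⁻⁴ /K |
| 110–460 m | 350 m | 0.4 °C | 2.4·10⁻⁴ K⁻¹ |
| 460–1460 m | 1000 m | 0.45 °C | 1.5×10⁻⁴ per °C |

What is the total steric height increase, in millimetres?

Layer 1: 0.94 × 110 × 3.4×10⁻⁴ = 0.035156 m
110–460 m: 0.4 × 350 × 2.4×10⁻⁴ = 0.03360 m
1.5×10⁻⁴ × 1000 × 0.45 = 0.06750 m
Δh = 0.035156 + 0.03360 + 0.06750 = 0.136256 m ≈ 136 mm

136 mm of thermosteric rise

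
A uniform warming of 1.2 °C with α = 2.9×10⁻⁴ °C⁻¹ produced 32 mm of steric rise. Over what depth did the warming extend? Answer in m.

about 92 m

H = Δh/(αΔT) = 0.032 / (2.9×10⁻⁴ × 1.2) ≈ 91.95 m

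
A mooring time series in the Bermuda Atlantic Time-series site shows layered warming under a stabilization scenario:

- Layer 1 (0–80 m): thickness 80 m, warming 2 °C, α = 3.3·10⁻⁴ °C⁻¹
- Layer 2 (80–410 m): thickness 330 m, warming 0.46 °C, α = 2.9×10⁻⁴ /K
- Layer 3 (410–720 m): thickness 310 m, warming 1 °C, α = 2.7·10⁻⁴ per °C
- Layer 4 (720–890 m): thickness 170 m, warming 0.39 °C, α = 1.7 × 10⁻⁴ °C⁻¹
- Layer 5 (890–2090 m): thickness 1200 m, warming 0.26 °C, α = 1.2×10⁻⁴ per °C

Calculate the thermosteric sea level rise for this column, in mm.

229 mm

0–80 m: 3.3×10⁻⁴ × 2 × 80 = 0.05280 m
80–410 m: 330 × 0.46 × 2.9×10⁻⁴ = 0.044022 m
Layer 3: 1 × 2.7×10⁻⁴ × 310 = 0.08370 m
1.7×10⁻⁴ × 170 × 0.39 = 0.011271 m
Layer 5: 0.26 × 1200 × 1.2×10⁻⁴ = 0.03744 m
Δh = 0.05280 + 0.044022 + 0.08370 + 0.011271 + 0.03744 = 0.229233 m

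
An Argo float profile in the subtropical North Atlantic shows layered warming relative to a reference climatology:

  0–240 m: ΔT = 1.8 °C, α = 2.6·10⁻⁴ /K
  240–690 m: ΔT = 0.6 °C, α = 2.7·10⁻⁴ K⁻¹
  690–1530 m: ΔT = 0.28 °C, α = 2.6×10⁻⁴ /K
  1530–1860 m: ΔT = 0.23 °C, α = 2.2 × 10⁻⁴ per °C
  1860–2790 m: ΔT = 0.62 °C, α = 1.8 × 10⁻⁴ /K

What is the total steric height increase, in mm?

about 370 mm

0–240 m: 2.6×10⁻⁴ × 240 × 1.8 = 0.11232 m
240–690 m: 450 × 2.7×10⁻⁴ × 0.6 = 0.07290 m
Layer 3: 0.28 × 2.6×10⁻⁴ × 840 = 0.061152 m
2.2×10⁻⁴ × 0.23 × 330 = 0.016698 m
1860–2790 m: 1.8×10⁻⁴ × 0.62 × 930 = 0.103788 m
Δh = 0.11232 + 0.07290 + 0.061152 + 0.016698 + 0.103788 = 0.366858 m ≈ 370 mm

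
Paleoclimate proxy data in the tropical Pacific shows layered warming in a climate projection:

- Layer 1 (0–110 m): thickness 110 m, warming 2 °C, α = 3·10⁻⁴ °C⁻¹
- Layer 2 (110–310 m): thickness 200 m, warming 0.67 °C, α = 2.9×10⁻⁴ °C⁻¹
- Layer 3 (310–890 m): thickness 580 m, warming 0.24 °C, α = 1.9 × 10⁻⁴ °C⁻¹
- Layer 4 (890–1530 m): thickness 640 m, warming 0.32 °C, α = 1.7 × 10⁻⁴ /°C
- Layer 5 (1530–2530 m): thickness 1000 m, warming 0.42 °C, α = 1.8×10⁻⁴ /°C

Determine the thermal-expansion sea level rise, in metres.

Δh ≈ 0.242 m

Layer 1: 2 × 3×10⁻⁴ × 110 = 0.06600 m
Layer 2: 0.67 × 2.9×10⁻⁴ × 200 = 0.03886 m
0.24 × 580 × 1.9×10⁻⁴ = 0.026448 m
890–1530 m: 1.7×10⁻⁴ × 640 × 0.32 = 0.034816 m
Layer 5: 1.8×10⁻⁴ × 0.42 × 1000 = 0.07560 m
Δh = 0.06600 + 0.03886 + 0.026448 + 0.034816 + 0.07560 = 0.241724 m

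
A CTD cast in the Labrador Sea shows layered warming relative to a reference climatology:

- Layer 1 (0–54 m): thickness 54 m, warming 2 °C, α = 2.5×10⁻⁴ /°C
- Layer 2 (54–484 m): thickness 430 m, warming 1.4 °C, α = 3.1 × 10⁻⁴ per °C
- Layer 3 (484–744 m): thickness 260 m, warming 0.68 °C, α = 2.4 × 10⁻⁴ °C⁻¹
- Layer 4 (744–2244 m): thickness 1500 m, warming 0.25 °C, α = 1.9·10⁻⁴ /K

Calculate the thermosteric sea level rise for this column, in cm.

2 × 54 × 2.5×10⁻⁴ = 0.02700 m
430 × 1.4 × 3.1×10⁻⁴ = 0.18662 m
2.4×10⁻⁴ × 0.68 × 260 = 0.042432 m
744–2244 m: 1500 × 0.25 × 1.9×10⁻⁴ = 0.07125 m
Δh = 0.02700 + 0.18662 + 0.042432 + 0.07125 = 0.327302 m

Δh ≈ 32.7 cm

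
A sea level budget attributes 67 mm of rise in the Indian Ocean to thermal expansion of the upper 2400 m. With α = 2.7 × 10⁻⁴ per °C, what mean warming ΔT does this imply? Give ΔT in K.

ΔT = Δh/(αH) = 0.067 / (2.7×10⁻⁴ × 2400) ≈ 0.1034 K

about 0.103 K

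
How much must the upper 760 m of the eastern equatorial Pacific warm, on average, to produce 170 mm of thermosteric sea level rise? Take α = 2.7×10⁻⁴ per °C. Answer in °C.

about 0.83 °C

ΔT = Δh/(αH) = 0.17 / (2.7×10⁻⁴ × 760) ≈ 0.8285 °C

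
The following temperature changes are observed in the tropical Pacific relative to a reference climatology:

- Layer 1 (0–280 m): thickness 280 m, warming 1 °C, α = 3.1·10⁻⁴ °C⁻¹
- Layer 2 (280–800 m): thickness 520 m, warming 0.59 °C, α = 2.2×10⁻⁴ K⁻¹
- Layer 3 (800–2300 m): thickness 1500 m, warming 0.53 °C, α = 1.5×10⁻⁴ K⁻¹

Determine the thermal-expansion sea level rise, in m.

Δh ≈ 0.274 m

0–280 m: 1 × 280 × 3.1×10⁻⁴ = 0.08680 m
0.59 × 2.2×10⁻⁴ × 520 = 0.067496 m
0.53 × 1500 × 1.5×10⁻⁴ = 0.11925 m
Δh = 0.08680 + 0.067496 + 0.11925 = 0.273546 m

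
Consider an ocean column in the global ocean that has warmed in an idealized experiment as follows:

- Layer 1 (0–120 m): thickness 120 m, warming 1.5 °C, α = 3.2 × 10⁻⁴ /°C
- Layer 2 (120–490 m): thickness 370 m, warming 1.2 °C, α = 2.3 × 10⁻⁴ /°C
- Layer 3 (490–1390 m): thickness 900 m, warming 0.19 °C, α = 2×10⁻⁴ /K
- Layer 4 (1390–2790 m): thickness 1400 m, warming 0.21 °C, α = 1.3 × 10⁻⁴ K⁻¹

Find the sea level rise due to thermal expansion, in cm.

23 cm of thermosteric rise

1.5 × 3.2×10⁻⁴ × 120 = 0.05760 m
2.3×10⁻⁴ × 1.2 × 370 = 0.10212 m
Layer 3: 0.19 × 2×10⁻⁴ × 900 = 0.03420 m
1390–2790 m: 1400 × 0.21 × 1.3×10⁻⁴ = 0.03822 m
Δh = 0.05760 + 0.10212 + 0.03420 + 0.03822 = 0.23214 m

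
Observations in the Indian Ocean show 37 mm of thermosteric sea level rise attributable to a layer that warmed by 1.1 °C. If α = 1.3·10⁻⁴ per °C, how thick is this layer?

H ≈ 259 m

H = Δh/(αΔT) = 0.037 / (1.3×10⁻⁴ × 1.1) ≈ 258.7 m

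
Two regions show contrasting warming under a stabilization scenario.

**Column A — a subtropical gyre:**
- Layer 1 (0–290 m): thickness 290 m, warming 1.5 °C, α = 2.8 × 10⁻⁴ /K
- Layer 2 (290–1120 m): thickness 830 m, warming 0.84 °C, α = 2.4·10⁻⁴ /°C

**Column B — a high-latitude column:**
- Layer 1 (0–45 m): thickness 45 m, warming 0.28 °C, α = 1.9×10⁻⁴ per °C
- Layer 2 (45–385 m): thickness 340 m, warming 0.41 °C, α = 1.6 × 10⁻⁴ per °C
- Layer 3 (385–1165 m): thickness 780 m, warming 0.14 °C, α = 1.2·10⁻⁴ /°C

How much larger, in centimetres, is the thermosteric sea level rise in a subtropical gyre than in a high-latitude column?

A 290 × 1.5 × 2.8×10⁻⁴ = 0.12180 m
A 290–1120 m: 2.4×10⁻⁴ × 830 × 0.84 = 0.167328 m
A total: 0.289128 m
B 45 × 1.9×10⁻⁴ × 0.28 = 0.002394 m
B Layer 2: 1.6×10⁻⁴ × 340 × 0.41 = 0.022304 m
B Layer 3: 780 × 1.2×10⁻⁴ × 0.14 = 0.013104 m
B total: 0.037802 m
Difference: 0.289128 − 0.037802 = 0.251326 m

Δh_A − Δh_B ≈ 25.1 cm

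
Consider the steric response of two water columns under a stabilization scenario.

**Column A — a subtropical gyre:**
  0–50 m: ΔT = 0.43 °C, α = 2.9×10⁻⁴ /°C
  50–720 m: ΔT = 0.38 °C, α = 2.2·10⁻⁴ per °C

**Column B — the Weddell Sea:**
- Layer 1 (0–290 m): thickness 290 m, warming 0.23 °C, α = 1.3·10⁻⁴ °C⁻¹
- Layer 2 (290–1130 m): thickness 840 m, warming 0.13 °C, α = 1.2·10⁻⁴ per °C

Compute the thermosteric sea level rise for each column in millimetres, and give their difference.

Δh_A ≈ 62.2 mm, Δh_B ≈ 21.8 mm; difference ≈ 40.5 mm

A 0.43 × 2.9×10⁻⁴ × 50 = 0.006235 m
A 50–720 m: 670 × 0.38 × 2.2×10⁻⁴ = 0.056012 m
A total: 0.062247 m
B 0–290 m: 1.3×10⁻⁴ × 0.23 × 290 = 0.008671 m
B 840 × 1.2×10⁻⁴ × 0.13 = 0.013104 m
B total: 0.021775 m
Difference: 0.062247 − 0.021775 = 0.040472 m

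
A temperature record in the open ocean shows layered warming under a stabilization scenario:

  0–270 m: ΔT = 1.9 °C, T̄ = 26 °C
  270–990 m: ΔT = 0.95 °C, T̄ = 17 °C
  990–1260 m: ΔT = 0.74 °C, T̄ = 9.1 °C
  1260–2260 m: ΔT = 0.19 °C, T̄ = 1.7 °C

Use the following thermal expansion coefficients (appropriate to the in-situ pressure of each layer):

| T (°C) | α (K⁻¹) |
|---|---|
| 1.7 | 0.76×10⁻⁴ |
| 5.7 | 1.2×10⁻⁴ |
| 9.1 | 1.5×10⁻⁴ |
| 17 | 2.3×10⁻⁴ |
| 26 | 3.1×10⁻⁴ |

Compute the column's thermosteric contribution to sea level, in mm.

Layer 1 at 26 °C → α = 3.1×10⁻⁴ K⁻¹
Layer 2 at 17 °C → α = 2.3×10⁻⁴ K⁻¹
Layer 3 at 9.1 °C → α = 1.5×10⁻⁴ K⁻¹
Layer 4 at 1.7 °C → α = 0.76×10⁻⁴ K⁻¹
Layer 1: 270 × 1.9 × 3.1×10⁻⁴ = 0.15903 m
2.3×10⁻⁴ × 720 × 0.95 = 0.15732 m
Layer 3: 270 × 0.74 × 1.5×10⁻⁴ = 0.02997 m
0.76×10⁻⁴ × 0.19 × 1000 = 0.01444 m
Δh = 0.15903 + 0.15732 + 0.02997 + 0.01444 = 0.36076 m

360 mm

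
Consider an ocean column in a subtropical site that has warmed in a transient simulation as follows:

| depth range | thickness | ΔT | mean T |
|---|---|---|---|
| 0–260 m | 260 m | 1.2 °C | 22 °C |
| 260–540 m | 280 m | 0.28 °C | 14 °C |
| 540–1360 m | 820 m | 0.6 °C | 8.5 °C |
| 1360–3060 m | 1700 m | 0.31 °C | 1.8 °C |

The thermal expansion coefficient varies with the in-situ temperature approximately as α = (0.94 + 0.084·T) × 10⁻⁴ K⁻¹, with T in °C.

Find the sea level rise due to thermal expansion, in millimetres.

Layer 1: α = (0.94 + 0.084×22)×10⁻⁴ = 2.788×10⁻⁴ K⁻¹
Layer 2: α = (0.94 + 0.084×14)×10⁻⁴ = 2.116×10⁻⁴ K⁻¹
Layer 3: α = (0.94 + 0.084×8.5)×10⁻⁴ = 1.654×10⁻⁴ K⁻¹
Layer 4: α = (0.94 + 0.084×1.8)×10⁻⁴ = 1.0912×10⁻⁴ K⁻¹
Layer 1: 260 × 1.2 × 2.788×10⁻⁴ = 0.0869856 m
260–540 m: 280 × 2.116×10⁻⁴ × 0.28 = 0.01658944 m
Layer 3: 0.6 × 1.654×10⁻⁴ × 820 = 0.0813768 m
1360–3060 m: 1.0912×10⁻⁴ × 0.31 × 1700 = 0.05750624 m
Δh = 0.0869856 + 0.01658944 + 0.0813768 + 0.05750624 = 0.24245808 m

Δh = 242 mm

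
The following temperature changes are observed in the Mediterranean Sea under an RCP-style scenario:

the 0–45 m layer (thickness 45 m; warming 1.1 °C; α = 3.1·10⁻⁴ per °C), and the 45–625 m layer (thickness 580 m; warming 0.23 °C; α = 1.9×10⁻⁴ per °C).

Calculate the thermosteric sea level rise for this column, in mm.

0–45 m: 3.1×10⁻⁴ × 45 × 1.1 = 0.015345 m
45–625 m: 580 × 1.9×10⁻⁴ × 0.23 = 0.025346 m
Δh = 0.015345 + 0.025346 = 0.040691 m ≈ 41 mm

about 41 mm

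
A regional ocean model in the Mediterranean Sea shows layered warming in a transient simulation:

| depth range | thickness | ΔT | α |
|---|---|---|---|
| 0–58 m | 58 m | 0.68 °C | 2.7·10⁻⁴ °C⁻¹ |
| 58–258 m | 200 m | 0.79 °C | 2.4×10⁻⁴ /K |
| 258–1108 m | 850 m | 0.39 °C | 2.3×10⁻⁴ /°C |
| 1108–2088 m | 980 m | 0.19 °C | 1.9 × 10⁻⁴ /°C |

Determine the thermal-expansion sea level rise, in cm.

about 16 cm

0–58 m: 0.68 × 2.7×10⁻⁴ × 58 = 0.0106488 m
Layer 2: 0.79 × 2.4×10⁻⁴ × 200 = 0.03792 m
2.3×10⁻⁴ × 0.39 × 850 = 0.076245 m
1108–2088 m: 0.19 × 1.9×10⁻⁴ × 980 = 0.035378 m
Δh = 0.0106488 + 0.03792 + 0.076245 + 0.035378 = 0.1601918 m ≈ 16 cm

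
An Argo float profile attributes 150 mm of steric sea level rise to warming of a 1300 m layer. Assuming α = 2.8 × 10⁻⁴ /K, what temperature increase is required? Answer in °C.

0.412 °C

ΔT = Δh/(αH) = 0.15 / (2.8×10⁻⁴ × 1300) ≈ 0.4121 °C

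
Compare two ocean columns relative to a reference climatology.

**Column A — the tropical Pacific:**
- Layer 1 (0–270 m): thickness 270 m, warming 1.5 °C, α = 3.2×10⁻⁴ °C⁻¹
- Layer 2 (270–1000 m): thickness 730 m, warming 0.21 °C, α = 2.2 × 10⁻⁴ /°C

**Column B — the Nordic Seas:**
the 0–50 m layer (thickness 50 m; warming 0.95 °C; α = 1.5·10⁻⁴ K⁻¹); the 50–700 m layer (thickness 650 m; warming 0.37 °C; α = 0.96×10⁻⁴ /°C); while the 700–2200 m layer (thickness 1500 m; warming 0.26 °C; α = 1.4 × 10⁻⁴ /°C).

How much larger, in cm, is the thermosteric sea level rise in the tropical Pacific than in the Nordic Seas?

A 0–270 m: 3.2×10⁻⁴ × 270 × 1.5 = 0.12960 m
A 270–1000 m: 2.2×10⁻⁴ × 0.21 × 730 = 0.033726 m
A total: 0.163326 m
B 0–50 m: 50 × 0.95 × 1.5×10⁻⁴ = 0.007125 m
B 50–700 m: 650 × 0.96×10⁻⁴ × 0.37 = 0.023088 m
B 700–2200 m: 0.26 × 1.4×10⁻⁴ × 1500 = 0.05460 m
B total: 0.084813 m
Difference: 0.163326 − 0.084813 = 0.078513 m

Δh_A − Δh_B ≈ 7.85 cm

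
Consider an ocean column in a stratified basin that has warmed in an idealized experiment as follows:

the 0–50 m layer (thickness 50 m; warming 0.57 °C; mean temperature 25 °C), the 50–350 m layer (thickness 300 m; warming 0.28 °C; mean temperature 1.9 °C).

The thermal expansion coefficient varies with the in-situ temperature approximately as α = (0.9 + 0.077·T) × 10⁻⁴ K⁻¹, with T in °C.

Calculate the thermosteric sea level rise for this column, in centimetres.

Δh = 1.68 cm

Layer 1: α = (0.9 + 0.077×25)×10⁻⁴ = 2.825×10⁻⁴ K⁻¹
Layer 2: α = (0.9 + 0.077×1.9)×10⁻⁴ = 1.0463×10⁻⁴ K⁻¹
2.825×10⁻⁴ × 0.57 × 50 = 0.00805125 m
Layer 2: 1.0463×10⁻⁴ × 300 × 0.28 = 0.00878892 m
Δh = 0.00805125 + 0.00878892 = 0.01684017 m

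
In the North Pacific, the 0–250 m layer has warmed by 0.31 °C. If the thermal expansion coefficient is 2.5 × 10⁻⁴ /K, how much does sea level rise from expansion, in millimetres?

Δh ≈ 19.4 mm

Δh = αΔT·H = 2.5×10⁻⁴ × 0.31 × 250 = 0.019375 m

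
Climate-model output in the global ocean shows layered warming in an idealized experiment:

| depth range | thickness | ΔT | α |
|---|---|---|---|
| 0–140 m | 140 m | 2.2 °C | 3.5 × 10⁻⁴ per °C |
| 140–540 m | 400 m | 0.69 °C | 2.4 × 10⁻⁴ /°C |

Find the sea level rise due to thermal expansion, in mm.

0–140 m: 3.5×10⁻⁴ × 2.2 × 140 = 0.10780 m
0.69 × 400 × 2.4×10⁻⁴ = 0.06624 m
Δh = 0.10780 + 0.06624 = 0.17404 m ≈ 174 mm

about 174 mm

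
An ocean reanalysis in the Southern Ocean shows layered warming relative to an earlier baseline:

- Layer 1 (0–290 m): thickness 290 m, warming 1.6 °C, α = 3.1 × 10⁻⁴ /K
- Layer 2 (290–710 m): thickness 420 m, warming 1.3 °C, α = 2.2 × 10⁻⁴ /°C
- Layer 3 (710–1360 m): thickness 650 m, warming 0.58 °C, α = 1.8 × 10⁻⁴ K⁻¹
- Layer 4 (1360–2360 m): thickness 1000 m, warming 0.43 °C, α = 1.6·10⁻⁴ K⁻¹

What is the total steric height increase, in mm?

0–290 m: 290 × 1.6 × 3.1×10⁻⁴ = 0.14384 m
290–710 m: 420 × 1.3 × 2.2×10⁻⁴ = 0.12012 m
710–1360 m: 650 × 0.58 × 1.8×10⁻⁴ = 0.06786 m
Layer 4: 1000 × 1.6×10⁻⁴ × 0.43 = 0.06880 m
Δh = 0.14384 + 0.12012 + 0.06786 + 0.06880 = 0.40062 m

about 400 mm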